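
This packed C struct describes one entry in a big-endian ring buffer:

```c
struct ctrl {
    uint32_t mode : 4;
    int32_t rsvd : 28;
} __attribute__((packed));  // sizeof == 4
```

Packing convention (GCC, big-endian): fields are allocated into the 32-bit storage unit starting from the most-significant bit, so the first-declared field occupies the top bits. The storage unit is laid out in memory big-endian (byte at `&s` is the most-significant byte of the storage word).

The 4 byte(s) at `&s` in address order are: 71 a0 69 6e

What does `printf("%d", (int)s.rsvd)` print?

[0]=0x71 [1]=0xa0 [2]=0x69 [3]=0x6e (big-endian) → word 0x71a0696e
mode [28+:4] = (word>>28) & 0xf = 7
rsvd [0+:28] = (word>>0) & 0xfffffff = 27289966  ←
rsvd signed 28b, MSB=0: value = 27289966

27289966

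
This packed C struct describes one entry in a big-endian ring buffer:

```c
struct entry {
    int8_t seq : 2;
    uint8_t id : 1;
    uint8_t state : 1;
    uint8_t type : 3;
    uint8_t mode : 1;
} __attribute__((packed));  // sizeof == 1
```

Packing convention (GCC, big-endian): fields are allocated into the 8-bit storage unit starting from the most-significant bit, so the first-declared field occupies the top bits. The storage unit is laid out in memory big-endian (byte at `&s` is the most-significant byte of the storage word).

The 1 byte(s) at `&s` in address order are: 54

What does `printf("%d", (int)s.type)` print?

2

[0]=0x54 (big-endian) → word 0x54
seq:2 @ bit 6 → (0x54>>6)&0x3 = 0x1
id:1 @ bit 5 → (0x54>>5)&0x1 = 0x0
state:1 @ bit 4 → (0x54>>4)&0x1 = 0x1
type:3 @ bit 1 → (0x54>>1)&0x7 = 0x2  ←
mode:1 @ bit 0 → (0x54>>0)&0x1 = 0x0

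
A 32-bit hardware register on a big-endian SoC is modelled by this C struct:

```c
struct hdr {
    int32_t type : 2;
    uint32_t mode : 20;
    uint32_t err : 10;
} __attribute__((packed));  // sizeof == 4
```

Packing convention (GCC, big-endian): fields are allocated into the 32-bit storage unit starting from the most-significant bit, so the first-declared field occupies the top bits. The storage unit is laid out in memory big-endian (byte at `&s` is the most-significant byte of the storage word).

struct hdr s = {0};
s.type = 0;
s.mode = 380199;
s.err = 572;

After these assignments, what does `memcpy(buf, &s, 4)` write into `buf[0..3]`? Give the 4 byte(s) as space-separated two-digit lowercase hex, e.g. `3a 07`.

type:2 = 0 → 0x0 << 30 → word 0x00000000
mode:20 = 380199 → 0x5cd27 << 10 → word 0x17349c00
err:10 = 572 → 0x23c << 0 → word 0x17349e3c
word = 0x17349e3c → big-endian bytes:
  [0]=0x17  [1]=0x34  [2]=0x9e  [3]=0x3c

17 34 9e 3c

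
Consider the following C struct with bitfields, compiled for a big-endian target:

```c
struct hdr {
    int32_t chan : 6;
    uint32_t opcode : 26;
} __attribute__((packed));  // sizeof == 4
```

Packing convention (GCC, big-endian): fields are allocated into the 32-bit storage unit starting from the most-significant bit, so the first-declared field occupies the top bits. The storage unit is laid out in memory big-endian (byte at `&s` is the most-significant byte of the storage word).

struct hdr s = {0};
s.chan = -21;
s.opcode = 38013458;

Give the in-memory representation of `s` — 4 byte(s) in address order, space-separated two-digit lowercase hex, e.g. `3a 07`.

ae 44 0a 12

chan (6b) val=-21 bits=0x2b at bit 26: 0xac000000
opcode (26b) val=38013458 bits=0x2440a12 at bit 0: 0xae440a12
word = 0xae440a12 → big-endian bytes:
  [0]=0xae  [1]=0x44  [2]=0x0a  [3]=0x12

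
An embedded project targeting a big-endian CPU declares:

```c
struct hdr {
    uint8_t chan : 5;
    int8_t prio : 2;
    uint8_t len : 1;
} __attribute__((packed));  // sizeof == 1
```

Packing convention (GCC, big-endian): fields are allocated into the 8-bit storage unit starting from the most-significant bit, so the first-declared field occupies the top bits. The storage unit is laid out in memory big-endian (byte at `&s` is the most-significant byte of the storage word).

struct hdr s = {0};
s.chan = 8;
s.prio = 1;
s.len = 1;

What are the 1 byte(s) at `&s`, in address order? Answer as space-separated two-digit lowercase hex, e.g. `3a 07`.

43

chan:5 = 8 → 0x8 << 3 → word 0x40
prio:2 = 1 → 0x1 << 1 → word 0x42
len:1 = 1 → 0x1 << 0 → word 0x43
word = 0x43 → big-endian bytes:
  [0]=0x43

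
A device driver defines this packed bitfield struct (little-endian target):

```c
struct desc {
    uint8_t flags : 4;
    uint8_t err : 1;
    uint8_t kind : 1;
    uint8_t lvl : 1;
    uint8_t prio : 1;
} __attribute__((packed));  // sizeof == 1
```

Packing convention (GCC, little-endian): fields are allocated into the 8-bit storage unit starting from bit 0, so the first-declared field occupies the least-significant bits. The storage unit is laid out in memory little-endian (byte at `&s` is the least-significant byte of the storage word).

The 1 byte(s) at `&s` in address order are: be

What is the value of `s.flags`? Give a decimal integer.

[0]=0xbe (little-endian) → word 0xbe
flags:4 @ bit 0 → (0xbe>>0)&0xf = 0xe  ←
err:1 @ bit 4 → (0xbe>>4)&0x1 = 0x1
kind:1 @ bit 5 → (0xbe>>5)&0x1 = 0x1
lvl:1 @ bit 6 → (0xbe>>6)&0x1 = 0x0
prio:1 @ bit 7 → (0xbe>>7)&0x1 = 0x1

14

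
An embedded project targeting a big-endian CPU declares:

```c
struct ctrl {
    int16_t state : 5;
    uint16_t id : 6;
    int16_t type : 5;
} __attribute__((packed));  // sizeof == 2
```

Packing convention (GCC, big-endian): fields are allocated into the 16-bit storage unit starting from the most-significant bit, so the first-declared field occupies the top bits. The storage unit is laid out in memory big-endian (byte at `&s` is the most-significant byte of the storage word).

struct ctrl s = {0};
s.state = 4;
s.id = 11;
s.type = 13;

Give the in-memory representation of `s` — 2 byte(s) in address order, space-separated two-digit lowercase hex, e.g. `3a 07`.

state (5b) val=4 bits=0x4 at bit 11: 0x2000
id (6b) val=11 bits=0xb at bit 5: 0x2160
type (5b) val=13 bits=0xd at bit 0: 0x216d
word = 0x216d → big-endian bytes:
  [0]=0x21  [1]=0x6d

21 6d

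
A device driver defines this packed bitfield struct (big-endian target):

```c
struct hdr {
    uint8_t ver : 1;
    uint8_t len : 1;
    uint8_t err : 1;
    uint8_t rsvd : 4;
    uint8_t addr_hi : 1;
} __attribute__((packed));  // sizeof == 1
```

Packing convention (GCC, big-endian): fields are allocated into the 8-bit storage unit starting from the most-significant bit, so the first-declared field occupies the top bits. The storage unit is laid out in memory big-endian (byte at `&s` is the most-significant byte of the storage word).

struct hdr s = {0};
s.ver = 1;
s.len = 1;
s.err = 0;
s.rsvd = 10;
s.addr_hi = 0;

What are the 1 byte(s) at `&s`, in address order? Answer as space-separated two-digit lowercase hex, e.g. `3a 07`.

[7+:1] ver=1 & 0x1 = 0x1; word=0x80
[6+:1] len=1 & 0x1 = 0x1; word=0xc0
[5+:1] err=0 & 0x1 = 0x0; word=0xc0
[1+:4] rsvd=10 & 0xf = 0xa; word=0xd4
[0+:1] addr_hi=0 & 0x1 = 0x0; word=0xd4
word = 0xd4 → big-endian bytes:
  [0]=0xd4

d4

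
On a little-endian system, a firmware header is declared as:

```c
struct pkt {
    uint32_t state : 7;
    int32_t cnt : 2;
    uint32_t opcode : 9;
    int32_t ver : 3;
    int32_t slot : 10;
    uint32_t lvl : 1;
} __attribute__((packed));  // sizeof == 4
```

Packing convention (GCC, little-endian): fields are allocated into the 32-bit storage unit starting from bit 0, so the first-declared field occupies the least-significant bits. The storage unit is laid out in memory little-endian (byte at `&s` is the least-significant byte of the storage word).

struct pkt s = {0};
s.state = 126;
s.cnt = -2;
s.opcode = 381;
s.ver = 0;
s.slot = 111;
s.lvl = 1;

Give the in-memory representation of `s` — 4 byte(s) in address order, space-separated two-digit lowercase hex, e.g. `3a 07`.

7e fb e2 8d

state (7b) val=126 bits=0x7e at bit 0: 0x0000007e
cnt (2b) val=-2 bits=0x2 at bit 7: 0x0000017e
opcode (9b) val=381 bits=0x17d at bit 9: 0x0002fb7e
ver (3b) val=0 bits=0x0 at bit 18: 0x0002fb7e
slot (10b) val=111 bits=0x6f at bit 21: 0x0de2fb7e
lvl (1b) val=1 bits=0x1 at bit 31: 0x8de2fb7e
word = 0x8de2fb7e → little-endian bytes:
  [0]=0x7e  [1]=0xfb  [2]=0xe2  [3]=0x8d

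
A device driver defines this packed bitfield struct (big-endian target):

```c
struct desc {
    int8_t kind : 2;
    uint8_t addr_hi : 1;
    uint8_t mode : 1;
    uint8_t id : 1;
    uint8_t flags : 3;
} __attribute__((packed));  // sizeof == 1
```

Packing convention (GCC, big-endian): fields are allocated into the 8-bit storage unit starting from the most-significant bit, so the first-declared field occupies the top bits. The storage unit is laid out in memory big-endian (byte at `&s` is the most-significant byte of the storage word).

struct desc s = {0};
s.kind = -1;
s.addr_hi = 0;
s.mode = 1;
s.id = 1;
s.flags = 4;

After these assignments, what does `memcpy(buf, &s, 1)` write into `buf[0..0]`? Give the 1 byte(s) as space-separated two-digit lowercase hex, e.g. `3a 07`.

kind (2b) val=-1 bits=0x3 at bit 6: 0xc0
addr_hi (1b) val=0 bits=0x0 at bit 5: 0xc0
mode (1b) val=1 bits=0x1 at bit 4: 0xd0
id (1b) val=1 bits=0x1 at bit 3: 0xd8
flags (3b) val=4 bits=0x4 at bit 0: 0xdc
word = 0xdc → big-endian bytes:
  [0]=0xdc

dc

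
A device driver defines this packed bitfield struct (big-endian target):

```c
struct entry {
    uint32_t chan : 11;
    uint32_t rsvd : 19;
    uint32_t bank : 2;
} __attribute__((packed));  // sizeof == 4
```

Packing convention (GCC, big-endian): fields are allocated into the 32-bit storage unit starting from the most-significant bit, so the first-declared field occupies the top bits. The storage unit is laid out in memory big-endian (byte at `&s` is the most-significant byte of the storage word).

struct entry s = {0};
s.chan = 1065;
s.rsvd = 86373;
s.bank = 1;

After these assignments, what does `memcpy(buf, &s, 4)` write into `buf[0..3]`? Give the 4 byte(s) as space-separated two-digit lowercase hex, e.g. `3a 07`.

85 25 45 95

[21+:11] chan=1065 & 0x7ff = 0x429; word=0x85200000
[2+:19] rsvd=86373 & 0x7ffff = 0x15165; word=0x85254594
[0+:2] bank=1 & 0x3 = 0x1; word=0x85254595
word = 0x85254595 → big-endian bytes:
  [0]=0x85  [1]=0x25  [2]=0x45  [3]=0x95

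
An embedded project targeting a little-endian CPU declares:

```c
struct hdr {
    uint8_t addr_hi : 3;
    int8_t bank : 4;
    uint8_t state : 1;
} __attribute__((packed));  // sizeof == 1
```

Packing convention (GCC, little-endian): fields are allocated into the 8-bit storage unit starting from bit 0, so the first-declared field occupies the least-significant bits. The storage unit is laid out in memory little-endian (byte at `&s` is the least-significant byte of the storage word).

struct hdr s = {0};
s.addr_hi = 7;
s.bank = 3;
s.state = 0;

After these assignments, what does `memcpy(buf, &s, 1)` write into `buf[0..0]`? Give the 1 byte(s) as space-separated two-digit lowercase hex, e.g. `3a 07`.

1f

addr_hi:3 = 7 → 0x7 << 0 → word 0x07
bank:4 = 3 → 0x3 << 3 → word 0x1f
state:1 = 0 → 0x0 << 7 → word 0x1f
word = 0x1f → little-endian bytes:
  [0]=0x1f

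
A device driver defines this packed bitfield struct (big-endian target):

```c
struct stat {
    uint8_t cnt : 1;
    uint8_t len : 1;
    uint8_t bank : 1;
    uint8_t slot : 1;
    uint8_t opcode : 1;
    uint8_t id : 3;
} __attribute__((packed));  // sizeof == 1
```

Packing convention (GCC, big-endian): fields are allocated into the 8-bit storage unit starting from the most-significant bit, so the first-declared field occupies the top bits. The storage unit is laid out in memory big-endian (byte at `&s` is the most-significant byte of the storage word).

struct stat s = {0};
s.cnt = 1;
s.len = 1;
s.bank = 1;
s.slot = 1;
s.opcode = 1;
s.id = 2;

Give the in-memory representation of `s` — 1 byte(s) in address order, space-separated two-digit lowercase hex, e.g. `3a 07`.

[7+:1] cnt=1 & 0x1 = 0x1; word=0x80
[6+:1] len=1 & 0x1 = 0x1; word=0xc0
[5+:1] bank=1 & 0x1 = 0x1; word=0xe0
[4+:1] slot=1 & 0x1 = 0x1; word=0xf0
[3+:1] opcode=1 & 0x1 = 0x1; word=0xf8
[0+:3] id=2 & 0x7 = 0x2; word=0xfa
word = 0xfa → big-endian bytes:
  [0]=0xfa

fa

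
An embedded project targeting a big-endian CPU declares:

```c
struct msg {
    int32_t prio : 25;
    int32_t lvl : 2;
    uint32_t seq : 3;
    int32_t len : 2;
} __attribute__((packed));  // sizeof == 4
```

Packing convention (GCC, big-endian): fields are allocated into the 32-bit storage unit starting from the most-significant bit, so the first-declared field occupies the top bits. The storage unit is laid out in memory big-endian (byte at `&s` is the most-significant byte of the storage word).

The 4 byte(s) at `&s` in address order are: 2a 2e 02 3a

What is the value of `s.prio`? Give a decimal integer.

[0]=0x2a [1]=0x2e [2]=0x02 [3]=0x3a (big-endian) → word 0x2a2e023a
prio:25 @ bit 7 → (0x2a2e023a>>7)&0x1ffffff = 0x545c04  ←
lvl:2 @ bit 5 → (0x2a2e023a>>5)&0x3 = 0x1
seq:3 @ bit 2 → (0x2a2e023a>>2)&0x7 = 0x6
len:2 @ bit 0 → (0x2a2e023a>>0)&0x3 = 0x2
prio signed 25b, MSB=0: value = 5528580

5528580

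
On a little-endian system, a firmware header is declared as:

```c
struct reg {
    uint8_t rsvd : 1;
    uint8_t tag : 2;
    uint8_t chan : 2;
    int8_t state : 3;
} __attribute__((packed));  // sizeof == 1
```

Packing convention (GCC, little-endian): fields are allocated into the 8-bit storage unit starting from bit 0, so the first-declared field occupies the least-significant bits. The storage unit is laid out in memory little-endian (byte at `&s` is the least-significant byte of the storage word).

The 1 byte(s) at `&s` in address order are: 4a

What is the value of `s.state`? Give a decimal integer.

[0]=0x4a (little-endian) → word 0x4a
rsvd:1 @ bit 0 → (0x4a>>0)&0x1 = 0x0
tag:2 @ bit 1 → (0x4a>>1)&0x3 = 0x1
chan:2 @ bit 3 → (0x4a>>3)&0x3 = 0x1
state:3 @ bit 5 → (0x4a>>5)&0x7 = 0x2  ←
state signed 3b, MSB=0: value = 2

2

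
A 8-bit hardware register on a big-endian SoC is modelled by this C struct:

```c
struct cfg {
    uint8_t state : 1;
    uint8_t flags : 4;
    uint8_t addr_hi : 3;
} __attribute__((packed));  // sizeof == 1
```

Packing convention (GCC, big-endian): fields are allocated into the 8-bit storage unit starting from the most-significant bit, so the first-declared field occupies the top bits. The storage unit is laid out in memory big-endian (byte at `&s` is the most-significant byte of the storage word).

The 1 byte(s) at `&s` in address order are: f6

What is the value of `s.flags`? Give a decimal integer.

14

[0]=0xf6 (big-endian) → word 0xf6
state [7+:1] = (word>>7) & 0x1 = 1
flags [3+:4] = (word>>3) & 0xf = 14  ←
addr_hi [0+:3] = (word>>0) & 0x7 = 6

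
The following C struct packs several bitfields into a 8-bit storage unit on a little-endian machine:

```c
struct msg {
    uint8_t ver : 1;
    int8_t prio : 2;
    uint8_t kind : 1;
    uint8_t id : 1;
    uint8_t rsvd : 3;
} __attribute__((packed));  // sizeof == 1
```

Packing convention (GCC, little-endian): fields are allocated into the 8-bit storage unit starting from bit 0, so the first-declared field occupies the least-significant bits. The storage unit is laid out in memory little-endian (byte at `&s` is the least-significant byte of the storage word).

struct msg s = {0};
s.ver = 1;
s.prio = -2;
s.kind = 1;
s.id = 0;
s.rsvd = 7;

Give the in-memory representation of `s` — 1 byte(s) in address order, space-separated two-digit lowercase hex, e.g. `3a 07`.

ver:1 = 1 → 0x1 << 0 → word 0x01
prio:2 = -2 → 0x2 << 1 → word 0x05
kind:1 = 1 → 0x1 << 3 → word 0x0d
id:1 = 0 → 0x0 << 4 → word 0x0d
rsvd:3 = 7 → 0x7 << 5 → word 0xed
word = 0xed → little-endian bytes:
  [0]=0xed

ed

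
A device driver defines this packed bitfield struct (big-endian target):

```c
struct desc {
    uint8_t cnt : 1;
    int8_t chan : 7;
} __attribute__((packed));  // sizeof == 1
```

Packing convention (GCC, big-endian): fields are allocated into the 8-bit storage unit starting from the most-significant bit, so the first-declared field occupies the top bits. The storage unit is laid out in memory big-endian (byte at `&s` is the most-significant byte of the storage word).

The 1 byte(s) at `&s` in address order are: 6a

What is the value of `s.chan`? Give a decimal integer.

[0]=0x6a (big-endian) → word 0x6a
cnt:1 @ bit 7 → (0x6a>>7)&0x1 = 0x0
chan:7 @ bit 0 → (0x6a>>0)&0x7f = 0x6a  ←
chan signed 7b, MSB=1: 106 - 128 = -22

-22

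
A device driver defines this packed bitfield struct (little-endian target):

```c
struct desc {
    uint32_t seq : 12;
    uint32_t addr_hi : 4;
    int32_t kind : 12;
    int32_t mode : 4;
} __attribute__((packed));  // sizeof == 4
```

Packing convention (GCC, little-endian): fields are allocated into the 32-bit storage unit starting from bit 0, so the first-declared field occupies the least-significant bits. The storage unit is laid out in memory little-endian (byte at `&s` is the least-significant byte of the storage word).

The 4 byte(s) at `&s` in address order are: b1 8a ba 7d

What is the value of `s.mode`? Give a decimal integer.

7

[0]=0xb1 [1]=0x8a [2]=0xba [3]=0x7d (little-endian) → word 0x7dba8ab1
seq:12 @ bit 0 → (0x7dba8ab1>>0)&0xfff = 0xab1
addr_hi:4 @ bit 12 → (0x7dba8ab1>>12)&0xf = 0x8
kind:12 @ bit 16 → (0x7dba8ab1>>16)&0xfff = 0xdba
mode:4 @ bit 28 → (0x7dba8ab1>>28)&0xf = 0x7  ←
mode signed 4b, MSB=0: value = 7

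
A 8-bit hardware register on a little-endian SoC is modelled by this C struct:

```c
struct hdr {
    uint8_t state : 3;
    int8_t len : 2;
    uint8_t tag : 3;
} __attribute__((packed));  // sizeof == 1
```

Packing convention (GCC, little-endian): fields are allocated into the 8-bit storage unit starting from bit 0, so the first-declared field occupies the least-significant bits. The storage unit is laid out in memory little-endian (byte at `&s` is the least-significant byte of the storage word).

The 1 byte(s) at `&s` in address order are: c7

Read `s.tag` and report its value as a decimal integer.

[0]=0xc7 (little-endian) → word 0xc7
state:3 @ bit 0 → (0xc7>>0)&0x7 = 0x7
len:2 @ bit 3 → (0xc7>>3)&0x3 = 0x0
tag:3 @ bit 5 → (0xc7>>5)&0x7 = 0x6  ←

6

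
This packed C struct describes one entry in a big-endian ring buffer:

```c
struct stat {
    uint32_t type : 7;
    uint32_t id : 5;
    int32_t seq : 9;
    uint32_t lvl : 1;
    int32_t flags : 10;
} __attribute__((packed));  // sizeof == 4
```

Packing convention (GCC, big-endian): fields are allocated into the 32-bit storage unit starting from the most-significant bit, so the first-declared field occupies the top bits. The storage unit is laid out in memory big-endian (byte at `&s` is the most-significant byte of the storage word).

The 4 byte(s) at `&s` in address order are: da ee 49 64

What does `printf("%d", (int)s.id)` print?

[0]=0xda [1]=0xee [2]=0x49 [3]=0x64 (big-endian) → word 0xdaee4964
type:7 @ bit 25 → (0xdaee4964>>25)&0x7f = 0x6d
id:5 @ bit 20 → (0xdaee4964>>20)&0x1f = 0xe  ←
seq:9 @ bit 11 → (0xdaee4964>>11)&0x1ff = 0x1c9
lvl:1 @ bit 10 → (0xdaee4964>>10)&0x1 = 0x0
flags:10 @ bit 0 → (0xdaee4964>>0)&0x3ff = 0x164

14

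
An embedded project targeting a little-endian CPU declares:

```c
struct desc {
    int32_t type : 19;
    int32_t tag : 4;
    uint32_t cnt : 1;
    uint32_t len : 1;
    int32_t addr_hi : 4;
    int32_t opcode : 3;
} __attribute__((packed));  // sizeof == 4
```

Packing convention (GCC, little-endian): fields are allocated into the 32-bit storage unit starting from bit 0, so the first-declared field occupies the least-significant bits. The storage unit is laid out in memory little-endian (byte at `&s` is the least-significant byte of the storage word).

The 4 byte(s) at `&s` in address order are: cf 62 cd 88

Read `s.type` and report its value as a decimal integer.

[0]=0xcf [1]=0x62 [2]=0xcd [3]=0x88 (little-endian) → word 0x88cd62cf
type:19 @ bit 0 → (0x88cd62cf>>0)&0x7ffff = 0x562cf  ←
tag:4 @ bit 19 → (0x88cd62cf>>19)&0xf = 0x9
cnt:1 @ bit 23 → (0x88cd62cf>>23)&0x1 = 0x1
len:1 @ bit 24 → (0x88cd62cf>>24)&0x1 = 0x0
addr_hi:4 @ bit 25 → (0x88cd62cf>>25)&0xf = 0x4
opcode:3 @ bit 29 → (0x88cd62cf>>29)&0x7 = 0x4
type signed 19b, MSB=1: 352975 - 524288 = -171313

-171313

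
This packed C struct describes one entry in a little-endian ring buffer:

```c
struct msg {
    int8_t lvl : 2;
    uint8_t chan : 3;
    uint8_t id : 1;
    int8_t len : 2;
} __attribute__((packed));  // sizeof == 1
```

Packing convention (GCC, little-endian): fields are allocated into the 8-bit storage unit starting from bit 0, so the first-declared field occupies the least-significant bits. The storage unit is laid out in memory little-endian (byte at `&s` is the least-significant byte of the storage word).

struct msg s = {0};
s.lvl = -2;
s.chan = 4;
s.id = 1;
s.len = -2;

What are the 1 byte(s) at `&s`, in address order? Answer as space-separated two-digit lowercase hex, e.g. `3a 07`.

b2

[0+:2] lvl=-2 & 0x3 = 0x2; word=0x02
[2+:3] chan=4 & 0x7 = 0x4; word=0x12
[5+:1] id=1 & 0x1 = 0x1; word=0x32
[6+:2] len=-2 & 0x3 = 0x2; word=0xb2
word = 0xb2 → little-endian bytes:
  [0]=0xb2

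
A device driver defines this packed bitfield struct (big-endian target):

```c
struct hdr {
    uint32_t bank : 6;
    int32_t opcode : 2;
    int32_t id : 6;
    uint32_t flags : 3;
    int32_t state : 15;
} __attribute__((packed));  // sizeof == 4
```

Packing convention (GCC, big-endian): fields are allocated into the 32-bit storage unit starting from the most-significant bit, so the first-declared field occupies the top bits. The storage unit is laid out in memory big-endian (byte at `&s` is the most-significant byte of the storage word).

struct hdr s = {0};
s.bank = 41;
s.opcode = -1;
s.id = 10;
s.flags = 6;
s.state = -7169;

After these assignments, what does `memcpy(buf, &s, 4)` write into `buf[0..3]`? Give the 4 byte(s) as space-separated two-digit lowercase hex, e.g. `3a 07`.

bank (6b) val=41 bits=0x29 at bit 26: 0xa4000000
opcode (2b) val=-1 bits=0x3 at bit 24: 0xa7000000
id (6b) val=10 bits=0xa at bit 18: 0xa7280000
flags (3b) val=6 bits=0x6 at bit 15: 0xa72b0000
state (15b) val=-7169 bits=0x63ff at bit 0: 0xa72b63ff
word = 0xa72b63ff → big-endian bytes:
  [0]=0xa7  [1]=0x2b  [2]=0x63  [3]=0xff

a7 2b 63 ff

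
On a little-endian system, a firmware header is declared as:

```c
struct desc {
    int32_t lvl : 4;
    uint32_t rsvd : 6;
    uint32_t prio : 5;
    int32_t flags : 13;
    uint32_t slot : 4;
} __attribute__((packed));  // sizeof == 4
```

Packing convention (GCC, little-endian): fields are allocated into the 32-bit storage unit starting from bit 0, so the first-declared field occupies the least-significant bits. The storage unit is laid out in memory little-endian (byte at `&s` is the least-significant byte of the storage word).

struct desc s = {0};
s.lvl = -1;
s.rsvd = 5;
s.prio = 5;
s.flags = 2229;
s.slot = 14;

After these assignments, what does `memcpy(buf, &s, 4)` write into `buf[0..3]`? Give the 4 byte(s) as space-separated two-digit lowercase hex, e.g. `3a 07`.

5f 94 5a e4

lvl (4b) val=-1 bits=0xf at bit 0: 0x0000000f
rsvd (6b) val=5 bits=0x5 at bit 4: 0x0000005f
prio (5b) val=5 bits=0x5 at bit 10: 0x0000145f
flags (13b) val=2229 bits=0x8b5 at bit 15: 0x045a945f
slot (4b) val=14 bits=0xe at bit 28: 0xe45a945f
word = 0xe45a945f → little-endian bytes:
  [0]=0x5f  [1]=0x94  [2]=0x5a  [3]=0xe4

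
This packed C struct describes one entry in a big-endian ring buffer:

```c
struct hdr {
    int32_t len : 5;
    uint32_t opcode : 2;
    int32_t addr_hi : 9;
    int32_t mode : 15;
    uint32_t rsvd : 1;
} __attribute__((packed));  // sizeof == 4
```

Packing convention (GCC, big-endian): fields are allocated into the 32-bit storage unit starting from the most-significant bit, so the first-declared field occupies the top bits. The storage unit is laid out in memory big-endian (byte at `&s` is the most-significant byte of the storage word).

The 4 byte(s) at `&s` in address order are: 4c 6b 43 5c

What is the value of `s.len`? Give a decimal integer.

[0]=0x4c [1]=0x6b [2]=0x43 [3]=0x5c (big-endian) → word 0x4c6b435c
len [27+:5] = (word>>27) & 0x1f = 9  ←
opcode [25+:2] = (word>>25) & 0x3 = 2
addr_hi [16+:9] = (word>>16) & 0x1ff = 107
mode [1+:15] = (word>>1) & 0x7fff = 8622
rsvd [0+:1] = (word>>0) & 0x1 = 0
len signed 5b, MSB=0: value = 9

9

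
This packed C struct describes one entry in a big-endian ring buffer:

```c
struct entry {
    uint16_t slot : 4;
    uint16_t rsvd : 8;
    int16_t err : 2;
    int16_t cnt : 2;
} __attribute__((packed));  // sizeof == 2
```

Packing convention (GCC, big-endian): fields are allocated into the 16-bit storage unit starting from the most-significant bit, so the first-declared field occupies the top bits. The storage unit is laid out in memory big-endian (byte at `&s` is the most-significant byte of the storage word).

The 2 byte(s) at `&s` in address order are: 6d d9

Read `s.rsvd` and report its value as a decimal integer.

[0]=0x6d [1]=0xd9 (big-endian) → word 0x6dd9
slot:4 @ bit 12 → (0x6dd9>>12)&0xf = 0x6
rsvd:8 @ bit 4 → (0x6dd9>>4)&0xff = 0xdd  ←
err:2 @ bit 2 → (0x6dd9>>2)&0x3 = 0x2
cnt:2 @ bit 0 → (0x6dd9>>0)&0x3 = 0x1

221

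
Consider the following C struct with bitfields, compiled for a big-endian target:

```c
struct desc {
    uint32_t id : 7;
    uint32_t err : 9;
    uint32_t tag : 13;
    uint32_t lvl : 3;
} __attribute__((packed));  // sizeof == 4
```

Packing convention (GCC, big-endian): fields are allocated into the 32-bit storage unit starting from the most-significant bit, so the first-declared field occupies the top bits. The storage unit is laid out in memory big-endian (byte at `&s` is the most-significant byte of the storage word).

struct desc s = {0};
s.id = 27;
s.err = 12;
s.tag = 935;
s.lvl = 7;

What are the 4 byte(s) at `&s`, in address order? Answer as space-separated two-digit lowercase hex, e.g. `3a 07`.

id:7 = 27 → 0x1b << 25 → word 0x36000000
err:9 = 12 → 0xc << 16 → word 0x360c0000
tag:13 = 935 → 0x3a7 << 3 → word 0x360c1d38
lvl:3 = 7 → 0x7 << 0 → word 0x360c1d3f
word = 0x360c1d3f → big-endian bytes:
  [0]=0x36  [1]=0x0c  [2]=0x1d  [3]=0x3f

36 0c 1d 3f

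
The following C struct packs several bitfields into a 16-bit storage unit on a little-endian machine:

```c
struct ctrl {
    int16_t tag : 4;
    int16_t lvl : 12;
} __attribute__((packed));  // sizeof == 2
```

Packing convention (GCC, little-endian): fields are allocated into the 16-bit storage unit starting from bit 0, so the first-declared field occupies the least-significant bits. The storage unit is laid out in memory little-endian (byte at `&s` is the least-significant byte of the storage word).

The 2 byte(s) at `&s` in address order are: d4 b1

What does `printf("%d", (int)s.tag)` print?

[0]=0xd4 [1]=0xb1 (little-endian) → word 0xb1d4
tag:4 @ bit 0 → (0xb1d4>>0)&0xf = 0x4  ←
lvl:12 @ bit 4 → (0xb1d4>>4)&0xfff = 0xb1d
tag signed 4b, MSB=0: value = 4

4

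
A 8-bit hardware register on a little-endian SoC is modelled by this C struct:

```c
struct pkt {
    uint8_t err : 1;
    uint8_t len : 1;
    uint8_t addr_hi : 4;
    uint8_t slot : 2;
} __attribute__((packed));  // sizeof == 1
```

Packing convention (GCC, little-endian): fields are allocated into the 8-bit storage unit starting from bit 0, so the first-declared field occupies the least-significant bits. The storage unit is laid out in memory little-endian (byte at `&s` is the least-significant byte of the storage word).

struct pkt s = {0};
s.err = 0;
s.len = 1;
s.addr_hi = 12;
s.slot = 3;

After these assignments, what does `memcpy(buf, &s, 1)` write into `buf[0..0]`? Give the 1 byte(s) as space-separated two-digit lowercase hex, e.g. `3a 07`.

err (1b) val=0 bits=0x0 at bit 0: 0x00
len (1b) val=1 bits=0x1 at bit 1: 0x02
addr_hi (4b) val=12 bits=0xc at bit 2: 0x32
slot (2b) val=3 bits=0x3 at bit 6: 0xf2
word = 0xf2 → little-endian bytes:
  [0]=0xf2

f2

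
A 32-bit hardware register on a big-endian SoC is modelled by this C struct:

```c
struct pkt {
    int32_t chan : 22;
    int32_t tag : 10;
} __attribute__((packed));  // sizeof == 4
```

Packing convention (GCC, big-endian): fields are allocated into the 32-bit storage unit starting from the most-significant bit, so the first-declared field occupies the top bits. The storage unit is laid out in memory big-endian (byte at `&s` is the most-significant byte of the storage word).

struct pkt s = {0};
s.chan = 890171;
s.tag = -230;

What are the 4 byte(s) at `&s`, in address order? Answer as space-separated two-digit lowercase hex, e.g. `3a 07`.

36 54 ef 1a

chan:22 = 890171 → 0xd953b << 10 → word 0x3654ec00
tag:10 = -230 → 0x31a << 0 → word 0x3654ef1a
word = 0x3654ef1a → big-endian bytes:
  [0]=0x36  [1]=0x54  [2]=0xef  [3]=0x1a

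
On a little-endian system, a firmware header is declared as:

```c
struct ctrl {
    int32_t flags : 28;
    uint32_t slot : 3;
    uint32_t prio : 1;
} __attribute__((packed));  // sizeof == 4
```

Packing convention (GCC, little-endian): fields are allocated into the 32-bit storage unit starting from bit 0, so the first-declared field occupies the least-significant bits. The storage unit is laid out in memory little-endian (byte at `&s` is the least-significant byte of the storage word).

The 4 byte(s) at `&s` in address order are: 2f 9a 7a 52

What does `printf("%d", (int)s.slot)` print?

[0]=0x2f [1]=0x9a [2]=0x7a [3]=0x52 (little-endian) → word 0x527a9a2f
flags [0+:28] = (word>>0) & 0xfffffff = 41589295
slot [28+:3] = (word>>28) & 0x7 = 5  ←
prio [31+:1] = (word>>31) & 0x1 = 0

5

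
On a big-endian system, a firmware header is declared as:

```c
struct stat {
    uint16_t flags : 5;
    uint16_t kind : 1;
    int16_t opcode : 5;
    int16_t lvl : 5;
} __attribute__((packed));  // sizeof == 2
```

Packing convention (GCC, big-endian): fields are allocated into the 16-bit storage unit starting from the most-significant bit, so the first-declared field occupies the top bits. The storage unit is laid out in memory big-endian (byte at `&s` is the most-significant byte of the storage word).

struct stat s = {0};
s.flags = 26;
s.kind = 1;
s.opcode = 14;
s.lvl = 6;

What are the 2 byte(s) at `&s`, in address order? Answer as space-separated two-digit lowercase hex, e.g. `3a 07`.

flags:5 = 26 → 0x1a << 11 → word 0xd000
kind:1 = 1 → 0x1 << 10 → word 0xd400
opcode:5 = 14 → 0xe << 5 → word 0xd5c0
lvl:5 = 6 → 0x6 << 0 → word 0xd5c6
word = 0xd5c6 → big-endian bytes:
  [0]=0xd5  [1]=0xc6

d5 c6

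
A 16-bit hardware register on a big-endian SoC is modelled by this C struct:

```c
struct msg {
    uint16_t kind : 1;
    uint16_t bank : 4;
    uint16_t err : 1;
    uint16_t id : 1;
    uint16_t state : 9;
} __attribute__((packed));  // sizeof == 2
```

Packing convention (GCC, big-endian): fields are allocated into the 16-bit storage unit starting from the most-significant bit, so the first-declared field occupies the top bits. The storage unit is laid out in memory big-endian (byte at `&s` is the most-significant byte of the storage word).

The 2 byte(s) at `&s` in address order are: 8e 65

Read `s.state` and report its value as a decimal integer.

[0]=0x8e [1]=0x65 (big-endian) → word 0x8e65
kind:1 @ bit 15 → (0x8e65>>15)&0x1 = 0x1
bank:4 @ bit 11 → (0x8e65>>11)&0xf = 0x1
err:1 @ bit 10 → (0x8e65>>10)&0x1 = 0x1
id:1 @ bit 9 → (0x8e65>>9)&0x1 = 0x1
state:9 @ bit 0 → (0x8e65>>0)&0x1ff = 0x65  ←

101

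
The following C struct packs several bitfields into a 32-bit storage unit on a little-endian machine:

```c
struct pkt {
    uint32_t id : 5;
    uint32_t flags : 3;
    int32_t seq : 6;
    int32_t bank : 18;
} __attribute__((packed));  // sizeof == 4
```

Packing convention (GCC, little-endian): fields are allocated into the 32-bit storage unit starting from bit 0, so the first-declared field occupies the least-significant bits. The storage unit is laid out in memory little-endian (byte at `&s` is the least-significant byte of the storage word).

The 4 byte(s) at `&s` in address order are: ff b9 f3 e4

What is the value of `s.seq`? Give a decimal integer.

-7

[0]=0xff [1]=0xb9 [2]=0xf3 [3]=0xe4 (little-endian) → word 0xe4f3b9ff
id [0+:5] = (word>>0) & 0x1f = 31
flags [5+:3] = (word>>5) & 0x7 = 7
seq [8+:6] = (word>>8) & 0x3f = 57  ←
bank [14+:18] = (word>>14) & 0x3ffff = 234446
seq signed 6b, MSB=1: 57 - 64 = -7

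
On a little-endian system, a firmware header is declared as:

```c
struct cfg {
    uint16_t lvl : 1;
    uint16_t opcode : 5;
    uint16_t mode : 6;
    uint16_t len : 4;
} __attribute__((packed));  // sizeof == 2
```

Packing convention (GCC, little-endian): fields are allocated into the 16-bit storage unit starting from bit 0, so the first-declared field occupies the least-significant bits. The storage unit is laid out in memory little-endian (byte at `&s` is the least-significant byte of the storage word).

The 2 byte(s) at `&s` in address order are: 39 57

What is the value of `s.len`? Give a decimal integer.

[0]=0x39 [1]=0x57 (little-endian) → word 0x5739
lvl [0+:1] = (word>>0) & 0x1 = 1
opcode [1+:5] = (word>>1) & 0x1f = 28
mode [6+:6] = (word>>6) & 0x3f = 28
len [12+:4] = (word>>12) & 0xf = 5  ←

5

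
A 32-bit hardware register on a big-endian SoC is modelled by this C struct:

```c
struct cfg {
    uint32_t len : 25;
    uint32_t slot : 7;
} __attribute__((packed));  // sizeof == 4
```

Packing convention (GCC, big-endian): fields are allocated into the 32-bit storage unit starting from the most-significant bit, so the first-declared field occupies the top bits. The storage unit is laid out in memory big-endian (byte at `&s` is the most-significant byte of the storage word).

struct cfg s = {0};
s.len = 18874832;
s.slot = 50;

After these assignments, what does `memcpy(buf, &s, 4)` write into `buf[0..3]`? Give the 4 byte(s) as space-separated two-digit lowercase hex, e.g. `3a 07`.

90 00 e8 32

len:25 = 18874832 → 0x12001d0 << 7 → word 0x9000e800
slot:7 = 50 → 0x32 << 0 → word 0x9000e832
word = 0x9000e832 → big-endian bytes:
  [0]=0x90  [1]=0x00  [2]=0xe8  [3]=0x32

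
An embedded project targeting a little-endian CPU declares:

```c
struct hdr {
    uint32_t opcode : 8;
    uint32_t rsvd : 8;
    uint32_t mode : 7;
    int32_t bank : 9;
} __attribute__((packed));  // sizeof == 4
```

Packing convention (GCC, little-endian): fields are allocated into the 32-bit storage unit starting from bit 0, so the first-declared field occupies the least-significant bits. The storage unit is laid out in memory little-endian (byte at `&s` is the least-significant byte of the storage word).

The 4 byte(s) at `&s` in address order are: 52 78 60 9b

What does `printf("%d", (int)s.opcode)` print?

[0]=0x52 [1]=0x78 [2]=0x60 [3]=0x9b (little-endian) → word 0x9b607852
opcode:8 @ bit 0 → (0x9b607852>>0)&0xff = 0x52  ←
rsvd:8 @ bit 8 → (0x9b607852>>8)&0xff = 0x78
mode:7 @ bit 16 → (0x9b607852>>16)&0x7f = 0x60
bank:9 @ bit 23 → (0x9b607852>>23)&0x1ff = 0x136

82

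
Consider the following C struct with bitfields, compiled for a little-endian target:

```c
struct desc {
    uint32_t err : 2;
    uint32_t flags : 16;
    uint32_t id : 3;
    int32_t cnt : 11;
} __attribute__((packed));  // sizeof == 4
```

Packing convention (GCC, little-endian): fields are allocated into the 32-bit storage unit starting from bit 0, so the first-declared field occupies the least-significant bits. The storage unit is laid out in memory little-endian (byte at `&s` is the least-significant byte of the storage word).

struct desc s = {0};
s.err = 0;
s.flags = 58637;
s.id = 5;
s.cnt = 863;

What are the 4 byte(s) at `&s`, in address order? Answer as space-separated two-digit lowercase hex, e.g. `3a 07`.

[0+:2] err=0 & 0x3 = 0x0; word=0x00000000
[2+:16] flags=58637 & 0xffff = 0xe50d; word=0x00039434
[18+:3] id=5 & 0x7 = 0x5; word=0x00179434
[21+:11] cnt=863 & 0x7ff = 0x35f; word=0x6bf79434
word = 0x6bf79434 → little-endian bytes:
  [0]=0x34  [1]=0x94  [2]=0xf7  [3]=0x6b

34 94 f7 6b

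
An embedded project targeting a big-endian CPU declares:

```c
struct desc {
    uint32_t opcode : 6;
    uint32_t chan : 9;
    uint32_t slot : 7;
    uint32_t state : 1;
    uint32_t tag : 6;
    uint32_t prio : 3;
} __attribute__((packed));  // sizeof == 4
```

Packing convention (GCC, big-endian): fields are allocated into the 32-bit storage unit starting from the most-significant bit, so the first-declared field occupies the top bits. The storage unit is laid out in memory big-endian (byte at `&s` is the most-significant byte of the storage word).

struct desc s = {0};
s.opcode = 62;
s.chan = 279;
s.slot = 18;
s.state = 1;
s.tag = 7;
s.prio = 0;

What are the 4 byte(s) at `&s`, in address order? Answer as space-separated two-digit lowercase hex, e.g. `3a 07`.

fa 2e 4a 38

opcode:6 = 62 → 0x3e << 26 → word 0xf8000000
chan:9 = 279 → 0x117 << 17 → word 0xfa2e0000
slot:7 = 18 → 0x12 << 10 → word 0xfa2e4800
state:1 = 1 → 0x1 << 9 → word 0xfa2e4a00
tag:6 = 7 → 0x7 << 3 → word 0xfa2e4a38
prio:3 = 0 → 0x0 << 0 → word 0xfa2e4a38
word = 0xfa2e4a38 → big-endian bytes:
  [0]=0xfa  [1]=0x2e  [2]=0x4a  [3]=0x38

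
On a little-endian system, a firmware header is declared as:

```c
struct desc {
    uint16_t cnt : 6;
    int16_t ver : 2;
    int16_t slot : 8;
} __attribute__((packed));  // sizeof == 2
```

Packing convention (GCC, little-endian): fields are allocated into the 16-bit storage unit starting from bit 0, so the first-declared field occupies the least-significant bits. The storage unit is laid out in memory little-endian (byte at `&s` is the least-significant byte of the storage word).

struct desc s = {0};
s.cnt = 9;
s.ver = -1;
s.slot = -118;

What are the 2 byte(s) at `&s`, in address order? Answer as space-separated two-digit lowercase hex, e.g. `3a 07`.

[0+:6] cnt=9 & 0x3f = 0x9; word=0x0009
[6+:2] ver=-1 & 0x3 = 0x3; word=0x00c9
[8+:8] slot=-118 & 0xff = 0x8a; word=0x8ac9
word = 0x8ac9 → little-endian bytes:
  [0]=0xc9  [1]=0x8a

c9 8a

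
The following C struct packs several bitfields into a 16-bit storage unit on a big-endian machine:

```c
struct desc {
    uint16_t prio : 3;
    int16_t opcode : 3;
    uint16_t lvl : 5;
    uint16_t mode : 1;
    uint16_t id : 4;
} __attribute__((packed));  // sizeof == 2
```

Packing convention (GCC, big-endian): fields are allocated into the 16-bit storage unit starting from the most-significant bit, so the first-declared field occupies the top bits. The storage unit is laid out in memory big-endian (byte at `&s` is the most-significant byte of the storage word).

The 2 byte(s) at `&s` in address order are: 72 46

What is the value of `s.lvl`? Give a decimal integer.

18

[0]=0x72 [1]=0x46 (big-endian) → word 0x7246
prio [13+:3] = (word>>13) & 0x7 = 3
opcode [10+:3] = (word>>10) & 0x7 = 4
lvl [5+:5] = (word>>5) & 0x1f = 18  ←
mode [4+:1] = (word>>4) & 0x1 = 0
id [0+:4] = (word>>0) & 0xf = 6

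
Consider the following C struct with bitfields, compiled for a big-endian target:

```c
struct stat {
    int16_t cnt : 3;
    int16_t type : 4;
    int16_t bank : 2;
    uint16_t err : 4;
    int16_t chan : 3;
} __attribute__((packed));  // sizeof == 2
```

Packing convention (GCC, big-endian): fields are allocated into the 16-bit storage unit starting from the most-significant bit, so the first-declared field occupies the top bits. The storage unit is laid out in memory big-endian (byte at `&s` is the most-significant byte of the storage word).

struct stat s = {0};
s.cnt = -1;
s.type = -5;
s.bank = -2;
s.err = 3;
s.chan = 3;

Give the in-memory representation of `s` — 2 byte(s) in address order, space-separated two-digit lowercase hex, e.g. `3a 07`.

cnt (3b) val=-1 bits=0x7 at bit 13: 0xe000
type (4b) val=-5 bits=0xb at bit 9: 0xf600
bank (2b) val=-2 bits=0x2 at bit 7: 0xf700
err (4b) val=3 bits=0x3 at bit 3: 0xf718
chan (3b) val=3 bits=0x3 at bit 0: 0xf71b
word = 0xf71b → big-endian bytes:
  [0]=0xf7  [1]=0x1b

f7 1b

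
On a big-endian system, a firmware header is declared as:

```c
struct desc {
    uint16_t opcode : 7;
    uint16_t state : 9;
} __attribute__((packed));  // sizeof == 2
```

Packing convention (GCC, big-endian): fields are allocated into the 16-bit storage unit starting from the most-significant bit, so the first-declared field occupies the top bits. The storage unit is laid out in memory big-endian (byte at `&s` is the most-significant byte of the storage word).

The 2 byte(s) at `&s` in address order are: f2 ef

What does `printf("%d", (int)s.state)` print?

[0]=0xf2 [1]=0xef (big-endian) → word 0xf2ef
opcode [9+:7] = (word>>9) & 0x7f = 121
state [0+:9] = (word>>0) & 0x1ff = 239  ←

239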